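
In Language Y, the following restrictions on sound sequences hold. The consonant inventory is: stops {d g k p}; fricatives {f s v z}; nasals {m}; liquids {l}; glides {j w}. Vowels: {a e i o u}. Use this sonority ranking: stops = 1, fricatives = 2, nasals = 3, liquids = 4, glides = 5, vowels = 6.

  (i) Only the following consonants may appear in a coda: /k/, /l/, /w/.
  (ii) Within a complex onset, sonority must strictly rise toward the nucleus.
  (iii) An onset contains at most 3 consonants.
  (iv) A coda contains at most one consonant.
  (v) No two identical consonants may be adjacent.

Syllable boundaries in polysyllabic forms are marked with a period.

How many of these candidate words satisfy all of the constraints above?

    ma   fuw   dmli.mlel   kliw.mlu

4

ma — σ1 onset /m/, coda /∅/ ok → well-formed
fuw — σ1 onset /f/, coda /w/ ok → well-formed
dmli.mlel — σ1 onset /dml/ (1→3→4 rises), coda /∅/ ok; σ2 onset /ml/ (3→4 rises), coda /l/ ok → well-formed
kliw.mlu — σ1 onset /kl/ (1→4 rises), coda /w/ ok; σ2 onset /ml/ (3→4 rises), coda /∅/ ok → well-formed
Well-formed: ma, fuw, dmli.mlel, kliw.mlu → 4.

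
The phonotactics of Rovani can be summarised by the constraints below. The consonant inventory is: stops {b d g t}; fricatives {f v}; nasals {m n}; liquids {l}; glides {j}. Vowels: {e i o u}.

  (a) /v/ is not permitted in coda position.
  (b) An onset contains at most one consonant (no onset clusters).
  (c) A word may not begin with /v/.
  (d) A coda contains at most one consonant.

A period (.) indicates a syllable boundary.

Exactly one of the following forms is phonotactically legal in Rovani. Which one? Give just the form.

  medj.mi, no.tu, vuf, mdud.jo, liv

medj.mi — violates constraint (d): syllable 1 coda /dj/ has 2 consonants (> 1) → phonotactically illegal
no.tu — σ1 onset /n/, coda /∅/ ok; σ2 onset /t/, coda /∅/ ok → phonotactically legal
vuf — violates constraint (c): word begins with /v/ → phonotactically illegal
mdud.jo — violates constraint (b): syllable 1 onset /md/ has 2 consonants (> 1) → phonotactically illegal
liv — violates constraint (a): syllable 1 coda contains /v/ → phonotactically illegal

no.tu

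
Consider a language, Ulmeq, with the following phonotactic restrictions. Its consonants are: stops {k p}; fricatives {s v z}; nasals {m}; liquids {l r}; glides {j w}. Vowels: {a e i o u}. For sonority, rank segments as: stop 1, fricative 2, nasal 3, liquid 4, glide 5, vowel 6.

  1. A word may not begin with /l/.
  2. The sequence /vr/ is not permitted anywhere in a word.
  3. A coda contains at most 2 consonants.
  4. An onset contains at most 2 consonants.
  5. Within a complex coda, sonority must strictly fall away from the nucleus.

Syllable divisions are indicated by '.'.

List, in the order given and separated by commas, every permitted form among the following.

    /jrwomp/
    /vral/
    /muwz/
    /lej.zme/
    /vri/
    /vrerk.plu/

/muwz/

/jrwomp/ — violates constraint 4: syllable 1 onset /jrw/ has 3 consonants (> 2) → not permitted
/vral/ — violates constraint 2: contains banned sequence /vr/ → not permitted
/muwz/ — σ1 onset /m/, coda /wz/ (5→2 falls) ok → permitted
/lej.zme/ — violates constraint 1: word begins with /l/ → not permitted
/vri/ — violates constraint 2: contains banned sequence /vr/ → not permitted
/vrerk.plu/ — violates constraint 2: contains banned sequence /vr/ → not permitted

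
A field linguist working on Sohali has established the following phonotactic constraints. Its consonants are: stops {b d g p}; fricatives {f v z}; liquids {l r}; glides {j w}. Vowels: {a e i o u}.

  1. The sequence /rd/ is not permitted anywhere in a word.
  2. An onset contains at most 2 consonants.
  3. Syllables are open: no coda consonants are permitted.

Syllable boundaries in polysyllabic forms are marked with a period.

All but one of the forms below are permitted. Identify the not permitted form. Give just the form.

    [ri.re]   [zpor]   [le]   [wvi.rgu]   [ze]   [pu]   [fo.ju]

[zpor]

[ri.re] — σ1 onset /r/, coda /∅/ ok; σ2 onset /r/, coda /∅/ ok → permitted
[zpor] — violates constraint 3: syllable 1 coda /r/ has 1 consonant (> 0) → not permitted
[le] — σ1 onset /l/, coda /∅/ ok → permitted
[wvi.rgu] — σ1 onset /wv/ (2C), coda /∅/ ok; σ2 onset /rg/ (2C), coda /∅/ ok → permitted
[ze] — σ1 onset /z/, coda /∅/ ok → permitted
[pu] — σ1 onset /p/, coda /∅/ ok → permitted
[fo.ju] — σ1 onset /f/, coda /∅/ ok; σ2 onset /j/, coda /∅/ ok → permitted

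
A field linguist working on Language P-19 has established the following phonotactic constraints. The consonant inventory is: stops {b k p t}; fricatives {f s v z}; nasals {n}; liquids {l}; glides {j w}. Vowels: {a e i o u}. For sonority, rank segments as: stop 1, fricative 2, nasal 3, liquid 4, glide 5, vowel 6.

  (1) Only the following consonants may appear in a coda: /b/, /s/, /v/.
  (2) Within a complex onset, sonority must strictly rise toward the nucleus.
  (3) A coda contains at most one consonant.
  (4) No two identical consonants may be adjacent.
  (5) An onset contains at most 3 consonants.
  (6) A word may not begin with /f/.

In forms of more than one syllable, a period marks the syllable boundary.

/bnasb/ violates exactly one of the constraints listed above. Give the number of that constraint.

3

/bnasb/: syllable 1 coda /sb/ has 2 consonants (> 1).
This is a violation of constraint 3: "A coda contains at most one consonant."
The remaining constraints (1, 2, 4, 5, 6) are satisfied.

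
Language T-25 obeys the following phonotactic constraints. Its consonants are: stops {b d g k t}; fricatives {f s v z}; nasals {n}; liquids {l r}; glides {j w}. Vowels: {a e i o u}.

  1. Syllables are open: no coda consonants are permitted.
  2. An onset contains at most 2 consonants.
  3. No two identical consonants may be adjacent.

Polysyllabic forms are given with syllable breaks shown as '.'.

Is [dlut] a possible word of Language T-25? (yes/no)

[dlut] — violates constraint 1: syllable 1 coda /t/ has 1 consonant (> 0) → ill-formed

no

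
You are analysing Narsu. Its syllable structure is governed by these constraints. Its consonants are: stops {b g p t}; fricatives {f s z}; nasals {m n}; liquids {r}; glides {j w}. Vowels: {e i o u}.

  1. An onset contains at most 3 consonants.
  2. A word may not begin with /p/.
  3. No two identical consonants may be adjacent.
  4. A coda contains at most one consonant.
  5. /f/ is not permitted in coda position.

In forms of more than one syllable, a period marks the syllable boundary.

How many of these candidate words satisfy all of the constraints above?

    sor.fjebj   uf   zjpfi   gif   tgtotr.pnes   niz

1

sor.fjebj — violates constraint 4: syllable 2 coda /bj/ has 2 consonants (> 1) → not permitted
uf — violates constraint 5: syllable 1 coda contains /f/ → not permitted
zjpfi — violates constraint 1: syllable 1 onset /zjpf/ has 4 consonants (> 3) → not permitted
gif — violates constraint 5: syllable 1 coda contains /f/ → not permitted
tgtotr.pnes — violates constraint 4: syllable 1 coda /tr/ has 2 consonants (> 1) → not permitted
niz — σ1 onset /n/, coda /z/ ok → permitted
Permitted: niz → 1.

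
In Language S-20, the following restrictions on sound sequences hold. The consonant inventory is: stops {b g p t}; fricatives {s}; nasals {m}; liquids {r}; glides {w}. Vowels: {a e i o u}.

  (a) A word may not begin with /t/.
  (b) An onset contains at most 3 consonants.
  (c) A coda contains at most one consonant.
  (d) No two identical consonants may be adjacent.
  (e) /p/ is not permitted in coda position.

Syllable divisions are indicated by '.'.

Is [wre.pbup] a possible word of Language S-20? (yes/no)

no

[wre.pbup] — violates constraint (e): syllable 2 coda contains /p/ → illicit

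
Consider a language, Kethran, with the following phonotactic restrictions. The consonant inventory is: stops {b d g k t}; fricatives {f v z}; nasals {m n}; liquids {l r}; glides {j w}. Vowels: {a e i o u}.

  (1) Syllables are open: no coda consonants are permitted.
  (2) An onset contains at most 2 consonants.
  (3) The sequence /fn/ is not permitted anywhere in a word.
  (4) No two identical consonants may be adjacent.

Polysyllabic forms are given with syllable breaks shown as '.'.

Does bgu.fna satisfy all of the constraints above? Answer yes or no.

bgu.fna — violates constraint 3: contains banned sequence /fn/ → not permitted

no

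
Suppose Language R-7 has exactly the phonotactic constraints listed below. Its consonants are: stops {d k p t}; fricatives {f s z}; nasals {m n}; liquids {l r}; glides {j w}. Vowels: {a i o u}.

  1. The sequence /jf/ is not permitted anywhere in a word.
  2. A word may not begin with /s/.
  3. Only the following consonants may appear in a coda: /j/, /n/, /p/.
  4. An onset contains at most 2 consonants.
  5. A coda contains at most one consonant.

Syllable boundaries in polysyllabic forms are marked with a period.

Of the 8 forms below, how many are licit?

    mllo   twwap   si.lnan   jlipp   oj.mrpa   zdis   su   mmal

0

mllo — violates constraint 4: syllable 1 onset /mll/ has 3 consonants (> 2) → illicit
twwap — violates constraint 4: syllable 1 onset /tww/ has 3 consonants (> 2) → illicit
si.lnan — violates constraint 2: word begins with /s/ → illicit
jlipp — violates constraint 5: syllable 1 coda /pp/ has 2 consonants (> 1) → illicit
oj.mrpa — violates constraint 4: syllable 2 onset /mrp/ has 3 consonants (> 2) → illicit
zdis — violates constraint 3: syllable 1 coda contains /s/, which is not a licensed coda consonant → illicit
su — violates constraint 2: word begins with /s/ → illicit
mmal — violates constraint 3: syllable 1 coda contains /l/, which is not a licensed coda consonant → illicit
No form is licit → 0.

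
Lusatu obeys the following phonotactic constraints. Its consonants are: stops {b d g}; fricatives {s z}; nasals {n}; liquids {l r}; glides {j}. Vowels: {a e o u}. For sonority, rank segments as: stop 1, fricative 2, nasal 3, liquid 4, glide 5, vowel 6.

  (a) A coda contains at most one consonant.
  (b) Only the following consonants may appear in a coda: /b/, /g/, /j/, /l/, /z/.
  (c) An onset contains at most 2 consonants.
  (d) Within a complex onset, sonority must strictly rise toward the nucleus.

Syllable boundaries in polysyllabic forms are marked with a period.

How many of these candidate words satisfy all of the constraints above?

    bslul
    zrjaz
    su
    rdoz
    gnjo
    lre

bslul — violates constraint (c): syllable 1 onset /bsl/ has 3 consonants (> 2) → not permitted
zrjaz — violates constraint (c): syllable 1 onset /zrj/ has 3 consonants (> 2) → not permitted
su — σ1 onset /s/, coda /∅/ ok → permitted
rdoz — violates constraint (d): syllable 1 onset /rd/: /r/ (liquid, 4) → /d/ (stop, 1) does not rise → not permitted
gnjo — violates constraint (c): syllable 1 onset /gnj/ has 3 consonants (> 2) → not permitted
lre — violates constraint (d): syllable 1 onset /lr/: /l/ (liquid, 4) → /r/ (liquid, 4) does not rise → not permitted
Permitted: su → 1.

1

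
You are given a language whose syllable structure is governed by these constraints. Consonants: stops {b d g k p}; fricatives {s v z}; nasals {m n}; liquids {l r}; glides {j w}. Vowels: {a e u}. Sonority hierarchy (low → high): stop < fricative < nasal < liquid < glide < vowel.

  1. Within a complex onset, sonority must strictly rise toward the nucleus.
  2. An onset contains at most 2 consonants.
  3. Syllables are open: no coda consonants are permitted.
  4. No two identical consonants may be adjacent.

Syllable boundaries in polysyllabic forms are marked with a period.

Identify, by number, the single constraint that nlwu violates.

2

nlwu: syllable 1 onset /nlw/ has 3 consonants (> 2).
This is a violation of constraint 2: "An onset contains at most 2 consonants."
The remaining constraints (1, 3, 4) are satisfied.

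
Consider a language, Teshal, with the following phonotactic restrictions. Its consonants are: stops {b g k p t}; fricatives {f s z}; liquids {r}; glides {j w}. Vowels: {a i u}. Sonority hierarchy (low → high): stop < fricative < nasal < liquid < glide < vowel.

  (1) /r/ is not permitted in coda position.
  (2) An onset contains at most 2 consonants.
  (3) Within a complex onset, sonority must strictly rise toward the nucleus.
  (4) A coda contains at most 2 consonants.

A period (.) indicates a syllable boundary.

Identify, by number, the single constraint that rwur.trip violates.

1

rwur.trip: syllable 1 coda contains /r/.
This is a violation of constraint 1: "/r/ is not permitted in coda position."
The remaining constraints (2, 3, 4) are satisfied.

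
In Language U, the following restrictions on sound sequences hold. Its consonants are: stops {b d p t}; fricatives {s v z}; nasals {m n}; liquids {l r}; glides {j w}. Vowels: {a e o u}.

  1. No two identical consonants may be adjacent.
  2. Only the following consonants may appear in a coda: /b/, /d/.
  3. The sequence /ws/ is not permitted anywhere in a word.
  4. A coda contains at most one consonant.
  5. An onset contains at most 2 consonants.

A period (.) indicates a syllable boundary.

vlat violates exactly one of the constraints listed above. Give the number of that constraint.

vlat: syllable 1 coda contains /t/, which is not a licensed coda consonant.
This is a violation of constraint 2: "Only the following consonants may appear in a coda: /b/, /d/."
The remaining constraints (1, 3, 4, 5) are satisfied.

2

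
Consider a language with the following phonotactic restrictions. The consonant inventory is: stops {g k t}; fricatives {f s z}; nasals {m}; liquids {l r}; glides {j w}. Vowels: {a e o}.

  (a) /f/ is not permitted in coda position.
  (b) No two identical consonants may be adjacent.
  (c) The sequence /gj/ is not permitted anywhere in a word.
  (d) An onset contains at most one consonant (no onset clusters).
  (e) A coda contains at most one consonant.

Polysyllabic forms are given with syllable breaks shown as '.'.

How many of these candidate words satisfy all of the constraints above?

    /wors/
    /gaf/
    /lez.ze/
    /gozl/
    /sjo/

0

/wors/ — violates constraint (e): syllable 1 coda /rs/ has 2 consonants (> 1) → illicit
/gaf/ — violates constraint (a): syllable 1 coda contains /f/ → illicit
/lez.ze/ — violates constraint (b): adjacent identical consonants /zz/ → illicit
/gozl/ — violates constraint (e): syllable 1 coda /zl/ has 2 consonants (> 1) → illicit
/sjo/ — violates constraint (d): syllable 1 onset /sj/ has 2 consonants (> 1) → illicit
No form is licit → 0.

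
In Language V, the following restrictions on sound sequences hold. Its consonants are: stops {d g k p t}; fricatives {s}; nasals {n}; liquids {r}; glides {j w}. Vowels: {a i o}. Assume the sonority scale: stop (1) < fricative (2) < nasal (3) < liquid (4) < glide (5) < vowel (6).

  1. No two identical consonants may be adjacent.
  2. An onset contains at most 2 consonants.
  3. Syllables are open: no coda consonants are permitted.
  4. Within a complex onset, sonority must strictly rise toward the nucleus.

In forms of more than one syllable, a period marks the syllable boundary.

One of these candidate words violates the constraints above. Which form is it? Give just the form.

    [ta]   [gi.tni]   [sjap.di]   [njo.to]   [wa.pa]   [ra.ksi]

[sjap.di]

[ta] — σ1 onset /t/, coda /∅/ ok → phonotactically legal
[gi.tni] — σ1 onset /g/, coda /∅/ ok; σ2 onset /tn/ (1→3 rises), coda /∅/ ok → phonotactically legal
[sjap.di] — violates constraint 3: syllable 1 coda /p/ has 1 consonant (> 0) → phonotactically illegal
[njo.to] — σ1 onset /nj/ (3→5 rises), coda /∅/ ok; σ2 onset /t/, coda /∅/ ok → phonotactically legal
[wa.pa] — σ1 onset /w/, coda /∅/ ok; σ2 onset /p/, coda /∅/ ok → phonotactically legal
[ra.ksi] — σ1 onset /r/, coda /∅/ ok; σ2 onset /ks/ (1→2 rises), coda /∅/ ok → phonotactically legal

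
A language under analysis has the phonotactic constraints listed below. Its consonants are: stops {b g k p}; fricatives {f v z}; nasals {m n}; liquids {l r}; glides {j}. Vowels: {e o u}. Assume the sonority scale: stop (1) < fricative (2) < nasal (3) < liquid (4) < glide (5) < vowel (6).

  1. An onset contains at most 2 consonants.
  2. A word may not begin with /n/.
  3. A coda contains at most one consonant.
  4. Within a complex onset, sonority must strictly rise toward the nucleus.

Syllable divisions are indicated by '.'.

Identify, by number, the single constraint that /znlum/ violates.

1

/znlum/: syllable 1 onset /znl/ has 3 consonants (> 2).
This is a violation of constraint 1: "An onset contains at most 2 consonants."
The remaining constraints (2, 3, 4) are satisfied.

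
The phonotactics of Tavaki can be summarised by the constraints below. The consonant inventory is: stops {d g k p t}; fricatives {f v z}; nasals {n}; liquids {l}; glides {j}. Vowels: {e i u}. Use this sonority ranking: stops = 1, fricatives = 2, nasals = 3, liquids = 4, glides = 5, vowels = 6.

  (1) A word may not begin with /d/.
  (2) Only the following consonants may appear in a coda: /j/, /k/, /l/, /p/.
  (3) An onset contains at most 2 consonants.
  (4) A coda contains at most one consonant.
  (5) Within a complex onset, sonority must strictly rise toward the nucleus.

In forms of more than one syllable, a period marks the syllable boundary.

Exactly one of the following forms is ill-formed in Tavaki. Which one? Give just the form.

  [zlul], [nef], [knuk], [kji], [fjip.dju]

[nef]

[zlul] — σ1 onset /zl/ (2→4 rises), coda /l/ ok → well-formed
[nef] — violates constraint 2: syllable 1 coda contains /f/, which is not a licensed coda consonant → ill-formed
[knuk] — σ1 onset /kn/ (1→3 rises), coda /k/ ok → well-formed
[kji] — σ1 onset /kj/ (1→5 rises), coda /∅/ ok → well-formed
[fjip.dju] — σ1 onset /fj/ (2→5 rises), coda /p/ ok; σ2 onset /dj/ (1→5 rises), coda /∅/ ok → well-formed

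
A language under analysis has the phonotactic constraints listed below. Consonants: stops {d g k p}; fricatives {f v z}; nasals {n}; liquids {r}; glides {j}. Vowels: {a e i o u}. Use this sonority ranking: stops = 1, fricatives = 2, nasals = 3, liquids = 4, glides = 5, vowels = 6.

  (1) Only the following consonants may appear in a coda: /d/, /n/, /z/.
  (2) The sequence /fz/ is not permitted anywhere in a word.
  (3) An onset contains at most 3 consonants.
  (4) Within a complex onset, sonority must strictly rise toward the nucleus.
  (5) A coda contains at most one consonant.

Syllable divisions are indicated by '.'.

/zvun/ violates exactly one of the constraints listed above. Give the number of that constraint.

4

/zvun/: syllable 1 onset /zv/: /z/ (fricative, 2) → /v/ (fricative, 2) does not rise.
This is a violation of constraint 4: "Within a complex onset, sonority must strictly rise toward the nucleus."
The remaining constraints (1, 2, 3, 5) are satisfied.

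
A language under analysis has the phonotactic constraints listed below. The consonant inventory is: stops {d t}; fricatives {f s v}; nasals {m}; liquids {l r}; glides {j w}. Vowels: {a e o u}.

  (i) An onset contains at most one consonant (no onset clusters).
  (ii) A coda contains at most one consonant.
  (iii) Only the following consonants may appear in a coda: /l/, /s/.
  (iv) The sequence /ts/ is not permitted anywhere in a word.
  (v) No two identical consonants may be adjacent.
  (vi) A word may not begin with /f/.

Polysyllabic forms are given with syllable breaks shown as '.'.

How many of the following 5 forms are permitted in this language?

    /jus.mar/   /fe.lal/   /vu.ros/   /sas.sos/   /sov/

1

/jus.mar/ — violates constraint (iii): syllable 2 coda contains /r/, which is not a licensed coda consonant → not permitted
/fe.lal/ — violates constraint (vi): word begins with /f/ → not permitted
/vu.ros/ — σ1 onset /v/, coda /∅/ ok; σ2 onset /r/, coda /s/ ok → permitted
/sas.sos/ — violates constraint (v): adjacent identical consonants /ss/ → not permitted
/sov/ — violates constraint (iii): syllable 1 coda contains /v/, which is not a licensed coda consonant → not permitted
Permitted: /vu.ros/ → 1.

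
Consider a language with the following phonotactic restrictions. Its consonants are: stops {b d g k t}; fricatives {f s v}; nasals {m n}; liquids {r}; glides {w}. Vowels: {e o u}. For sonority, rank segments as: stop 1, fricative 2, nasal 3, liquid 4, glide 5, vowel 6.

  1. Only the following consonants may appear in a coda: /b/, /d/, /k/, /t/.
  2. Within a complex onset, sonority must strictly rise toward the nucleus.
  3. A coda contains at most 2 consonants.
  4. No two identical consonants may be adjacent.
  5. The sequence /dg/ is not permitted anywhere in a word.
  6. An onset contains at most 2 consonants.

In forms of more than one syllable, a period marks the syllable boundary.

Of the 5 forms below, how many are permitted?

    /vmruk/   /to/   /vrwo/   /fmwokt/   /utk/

2

/vmruk/ — violates constraint 6: syllable 1 onset /vmr/ has 3 consonants (> 2) → not permitted
/to/ — σ1 onset /t/, coda /∅/ ok → permitted
/vrwo/ — violates constraint 6: syllable 1 onset /vrw/ has 3 consonants (> 2) → not permitted
/fmwokt/ — violates constraint 6: syllable 1 onset /fmw/ has 3 consonants (> 2) → not permitted
/utk/ — σ1 onset /∅/, coda /tk/ (2C) ok → permitted
Permitted: /to/, /utk/ → 2.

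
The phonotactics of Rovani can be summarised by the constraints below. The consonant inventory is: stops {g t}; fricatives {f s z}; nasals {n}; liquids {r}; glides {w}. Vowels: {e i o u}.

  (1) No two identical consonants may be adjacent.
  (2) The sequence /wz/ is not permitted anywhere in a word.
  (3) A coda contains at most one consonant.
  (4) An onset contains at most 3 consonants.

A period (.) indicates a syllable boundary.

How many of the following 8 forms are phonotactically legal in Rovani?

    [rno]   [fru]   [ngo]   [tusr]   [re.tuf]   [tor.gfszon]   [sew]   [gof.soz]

6

[rno] — σ1 onset /rn/ (2C), coda /∅/ ok → phonotactically legal
[fru] — σ1 onset /fr/ (2C), coda /∅/ ok → phonotactically legal
[ngo] — σ1 onset /ng/ (2C), coda /∅/ ok → phonotactically legal
[tusr] — violates constraint 3: syllable 1 coda /sr/ has 2 consonants (> 1) → phonotactically illegal
[re.tuf] — σ1 onset /r/, coda /∅/ ok; σ2 onset /t/, coda /f/ ok → phonotactically legal
[tor.gfszon] — violates constraint 4: syllable 2 onset /gfsz/ has 4 consonants (> 3) → phonotactically illegal
[sew] — σ1 onset /s/, coda /w/ ok → phonotactically legal
[gof.soz] — σ1 onset /g/, coda /f/ ok; σ2 onset /s/, coda /z/ ok → phonotactically legal
Phonotactically legal: [rno], [fru], [ngo], [re.tuf], [sew], [gof.soz] → 6.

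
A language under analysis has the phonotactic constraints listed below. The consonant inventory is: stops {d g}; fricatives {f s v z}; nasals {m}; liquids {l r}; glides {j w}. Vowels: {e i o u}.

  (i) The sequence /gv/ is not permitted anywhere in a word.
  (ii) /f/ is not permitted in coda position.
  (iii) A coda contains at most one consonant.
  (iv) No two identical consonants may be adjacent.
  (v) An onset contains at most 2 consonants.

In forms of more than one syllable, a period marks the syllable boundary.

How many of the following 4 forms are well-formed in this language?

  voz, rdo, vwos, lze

voz — σ1 onset /v/, coda /z/ ok → well-formed
rdo — σ1 onset /rd/ (2C), coda /∅/ ok → well-formed
vwos — σ1 onset /vw/ (2C), coda /s/ ok → well-formed
lze — σ1 onset /lz/ (2C), coda /∅/ ok → well-formed
Well-formed: voz, rdo, vwos, lze → 4.

4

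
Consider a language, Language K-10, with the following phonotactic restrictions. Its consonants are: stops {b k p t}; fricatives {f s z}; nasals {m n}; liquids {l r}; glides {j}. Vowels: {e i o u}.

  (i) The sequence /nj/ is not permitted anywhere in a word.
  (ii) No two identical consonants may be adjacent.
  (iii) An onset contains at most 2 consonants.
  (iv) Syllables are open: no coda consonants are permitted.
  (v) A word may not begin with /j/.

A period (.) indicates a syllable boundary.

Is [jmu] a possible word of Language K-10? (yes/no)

[jmu] — violates constraint (v): word begins with /j/ → phonotactically illegal

no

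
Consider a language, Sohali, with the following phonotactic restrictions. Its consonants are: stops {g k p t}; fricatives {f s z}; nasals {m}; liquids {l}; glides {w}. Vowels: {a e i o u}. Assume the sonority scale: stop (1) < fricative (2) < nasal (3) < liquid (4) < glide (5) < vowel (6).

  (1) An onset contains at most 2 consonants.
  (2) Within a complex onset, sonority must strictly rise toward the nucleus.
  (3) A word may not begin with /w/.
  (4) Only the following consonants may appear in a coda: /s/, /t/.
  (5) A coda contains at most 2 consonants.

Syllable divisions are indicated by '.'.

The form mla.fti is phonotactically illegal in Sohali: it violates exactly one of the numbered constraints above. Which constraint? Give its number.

2

mla.fti: syllable 2 onset /ft/: /f/ (fricative, 2) → /t/ (stop, 1) does not rise.
This is a violation of constraint 2: "Within a complex onset, sonority must strictly rise toward the nucleus."
The remaining constraints (1, 3, 4, 5) are satisfied.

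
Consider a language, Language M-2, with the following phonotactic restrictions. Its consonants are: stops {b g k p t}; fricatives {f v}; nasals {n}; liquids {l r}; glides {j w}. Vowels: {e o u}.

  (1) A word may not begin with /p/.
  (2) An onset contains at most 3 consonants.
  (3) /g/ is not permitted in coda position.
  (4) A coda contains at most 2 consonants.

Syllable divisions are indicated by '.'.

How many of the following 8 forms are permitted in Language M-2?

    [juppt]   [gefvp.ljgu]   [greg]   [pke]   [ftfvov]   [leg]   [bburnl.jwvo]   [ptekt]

[juppt] — violates constraint 4: syllable 1 coda /ppt/ has 3 consonants (> 2) → not permitted
[gefvp.ljgu] — violates constraint 4: syllable 1 coda /fvp/ has 3 consonants (> 2) → not permitted
[greg] — violates constraint 3: syllable 1 coda contains /g/ → not permitted
[pke] — violates constraint 1: word begins with /p/ → not permitted
[ftfvov] — violates constraint 2: syllable 1 onset /ftfv/ has 4 consonants (> 3) → not permitted
[leg] — violates constraint 3: syllable 1 coda contains /g/ → not permitted
[bburnl.jwvo] — violates constraint 4: syllable 1 coda /rnl/ has 3 consonants (> 2) → not permitted
[ptekt] — violates constraint 1: word begins with /p/ → not permitted
No form is permitted → 0.

0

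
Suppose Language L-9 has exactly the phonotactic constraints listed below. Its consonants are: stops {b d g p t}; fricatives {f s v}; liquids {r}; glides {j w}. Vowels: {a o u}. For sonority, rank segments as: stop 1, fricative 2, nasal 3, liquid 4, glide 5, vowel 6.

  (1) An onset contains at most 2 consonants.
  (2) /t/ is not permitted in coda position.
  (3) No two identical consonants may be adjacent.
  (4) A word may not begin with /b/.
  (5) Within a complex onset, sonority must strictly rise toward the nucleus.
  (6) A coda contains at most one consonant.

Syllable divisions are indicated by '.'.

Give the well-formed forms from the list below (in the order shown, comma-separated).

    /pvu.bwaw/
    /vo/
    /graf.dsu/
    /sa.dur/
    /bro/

/pvu.bwaw/, /vo/, /graf.dsu/, /sa.dur/

/pvu.bwaw/ — σ1 onset /pv/ (1→2 rises), coda /∅/ ok; σ2 onset /bw/ (1→5 rises), coda /w/ ok → well-formed
/vo/ — σ1 onset /v/, coda /∅/ ok → well-formed
/graf.dsu/ — σ1 onset /gr/ (1→4 rises), coda /f/ ok; σ2 onset /ds/ (1→2 rises), coda /∅/ ok → well-formed
/sa.dur/ — σ1 onset /s/, coda /∅/ ok; σ2 onset /d/, coda /r/ ok → well-formed
/bro/ — violates constraint 4: word begins with /b/ → ill-formed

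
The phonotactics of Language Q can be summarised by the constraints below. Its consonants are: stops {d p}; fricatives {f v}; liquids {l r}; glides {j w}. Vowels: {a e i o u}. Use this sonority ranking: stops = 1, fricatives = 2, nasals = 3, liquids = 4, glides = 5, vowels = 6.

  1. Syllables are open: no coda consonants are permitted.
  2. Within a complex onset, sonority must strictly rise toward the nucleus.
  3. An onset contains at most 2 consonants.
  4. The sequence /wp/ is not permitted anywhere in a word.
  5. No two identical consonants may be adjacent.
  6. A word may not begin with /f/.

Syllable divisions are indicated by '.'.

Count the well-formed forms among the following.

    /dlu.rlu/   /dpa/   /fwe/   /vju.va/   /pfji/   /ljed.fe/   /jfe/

1

/dlu.rlu/ — violates constraint 2: syllable 2 onset /rl/: /r/ (liquid, 4) → /l/ (liquid, 4) does not rise → ill-formed
/dpa/ — violates constraint 2: syllable 1 onset /dp/: /d/ (stop, 1) → /p/ (stop, 1) does not rise → ill-formed
/fwe/ — violates constraint 6: word begins with /f/ → ill-formed
/vju.va/ — σ1 onset /vj/ (2→5 rises), coda /∅/ ok; σ2 onset /v/, coda /∅/ ok → well-formed
/pfji/ — violates constraint 3: syllable 1 onset /pfj/ has 3 consonants (> 2) → ill-formed
/ljed.fe/ — violates constraint 1: syllable 1 coda /d/ has 1 consonant (> 0) → ill-formed
/jfe/ — violates constraint 2: syllable 1 onset /jf/: /j/ (glide, 5) → /f/ (fricative, 2) does not rise → ill-formed
Well-formed: /vju.va/ → 1.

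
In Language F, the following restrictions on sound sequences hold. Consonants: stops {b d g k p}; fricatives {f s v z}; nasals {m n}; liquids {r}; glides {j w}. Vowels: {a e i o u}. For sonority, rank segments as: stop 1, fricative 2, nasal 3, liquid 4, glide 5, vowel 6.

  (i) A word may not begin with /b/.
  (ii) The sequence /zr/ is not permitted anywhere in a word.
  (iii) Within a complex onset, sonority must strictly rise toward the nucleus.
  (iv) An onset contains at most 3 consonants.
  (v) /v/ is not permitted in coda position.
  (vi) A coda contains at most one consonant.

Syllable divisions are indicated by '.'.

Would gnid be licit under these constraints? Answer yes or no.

gnid — σ1 onset /gn/ (1→3 rises), coda /d/ ok → licit

yes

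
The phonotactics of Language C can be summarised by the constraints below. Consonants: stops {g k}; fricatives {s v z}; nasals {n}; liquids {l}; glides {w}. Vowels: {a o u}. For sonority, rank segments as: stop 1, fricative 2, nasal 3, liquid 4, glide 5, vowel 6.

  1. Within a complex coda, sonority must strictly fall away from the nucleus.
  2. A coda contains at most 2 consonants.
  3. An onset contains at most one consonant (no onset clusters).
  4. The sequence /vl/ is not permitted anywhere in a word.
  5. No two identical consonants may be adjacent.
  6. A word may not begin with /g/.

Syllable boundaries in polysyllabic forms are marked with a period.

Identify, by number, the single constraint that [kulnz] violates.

2

[kulnz]: syllable 1 coda /lnz/ has 3 consonants (> 2).
This is a violation of constraint 2: "A coda contains at most 2 consonants."
The remaining constraints (1, 3, 4, 5, 6) are satisfied.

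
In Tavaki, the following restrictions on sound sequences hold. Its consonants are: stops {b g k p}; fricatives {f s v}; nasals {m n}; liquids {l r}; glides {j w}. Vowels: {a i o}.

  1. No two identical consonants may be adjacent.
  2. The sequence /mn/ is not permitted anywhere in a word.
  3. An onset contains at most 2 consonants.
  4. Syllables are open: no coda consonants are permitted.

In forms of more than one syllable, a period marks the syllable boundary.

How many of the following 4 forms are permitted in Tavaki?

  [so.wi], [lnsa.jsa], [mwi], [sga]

[so.wi] — σ1 onset /s/, coda /∅/ ok; σ2 onset /w/, coda /∅/ ok → permitted
[lnsa.jsa] — violates constraint 3: syllable 1 onset /lns/ has 3 consonants (> 2) → not permitted
[mwi] — σ1 onset /mw/ (2C), coda /∅/ ok → permitted
[sga] — σ1 onset /sg/ (2C), coda /∅/ ok → permitted
Permitted: [so.wi], [mwi], [sga] → 3.

3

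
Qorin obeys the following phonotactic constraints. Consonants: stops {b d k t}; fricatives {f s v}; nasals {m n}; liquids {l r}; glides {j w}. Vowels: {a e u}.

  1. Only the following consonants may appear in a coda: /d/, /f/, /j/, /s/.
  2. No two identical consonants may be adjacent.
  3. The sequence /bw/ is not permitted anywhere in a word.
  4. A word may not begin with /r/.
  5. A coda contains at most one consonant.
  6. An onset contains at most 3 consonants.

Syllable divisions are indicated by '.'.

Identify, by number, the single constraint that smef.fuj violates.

smef.fuj: adjacent identical consonants /ff/.
This is a violation of constraint 2: "No two identical consonants may be adjacent."
The remaining constraints (1, 3, 4, 5, 6) are satisfied.

2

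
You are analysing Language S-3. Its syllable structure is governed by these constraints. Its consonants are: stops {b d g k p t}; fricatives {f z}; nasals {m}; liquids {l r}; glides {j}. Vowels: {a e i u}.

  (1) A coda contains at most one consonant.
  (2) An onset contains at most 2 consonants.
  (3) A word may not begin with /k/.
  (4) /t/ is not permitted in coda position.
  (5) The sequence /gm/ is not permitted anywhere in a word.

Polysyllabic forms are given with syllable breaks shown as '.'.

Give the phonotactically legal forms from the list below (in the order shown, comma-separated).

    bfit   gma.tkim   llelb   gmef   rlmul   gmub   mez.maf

bfit — violates constraint 4: syllable 1 coda contains /t/ → phonotactically illegal
gma.tkim — violates constraint 5: contains banned sequence /gm/ → phonotactically illegal
llelb — violates constraint 1: syllable 1 coda /lb/ has 2 consonants (> 1) → phonotactically illegal
gmef — violates constraint 5: contains banned sequence /gm/ → phonotactically illegal
rlmul — violates constraint 2: syllable 1 onset /rlm/ has 3 consonants (> 2) → phonotactically illegal
gmub — violates constraint 5: contains banned sequence /gm/ → phonotactically illegal
mez.maf — σ1 onset /m/, coda /z/ ok; σ2 onset /m/, coda /f/ ok → phonotactically legal

mez.maf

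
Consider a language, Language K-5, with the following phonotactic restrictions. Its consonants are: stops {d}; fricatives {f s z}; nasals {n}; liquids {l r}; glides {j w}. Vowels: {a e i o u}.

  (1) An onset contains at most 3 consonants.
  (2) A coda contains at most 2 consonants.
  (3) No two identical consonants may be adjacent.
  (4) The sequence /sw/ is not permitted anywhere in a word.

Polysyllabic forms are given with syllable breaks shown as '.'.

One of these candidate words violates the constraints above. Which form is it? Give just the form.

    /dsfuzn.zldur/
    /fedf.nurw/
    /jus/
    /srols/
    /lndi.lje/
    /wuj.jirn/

/dsfuzn.zldur/ — σ1 onset /dsf/ (3C), coda /zn/ (2C) ok; σ2 onset /zld/ (3C), coda /r/ ok → well-formed
/fedf.nurw/ — σ1 onset /f/, coda /df/ (2C) ok; σ2 onset /n/, coda /rw/ (2C) ok → well-formed
/jus/ — σ1 onset /j/, coda /s/ ok → well-formed
/srols/ — σ1 onset /sr/ (2C), coda /ls/ (2C) ok → well-formed
/lndi.lje/ — σ1 onset /lnd/ (3C), coda /∅/ ok; σ2 onset /lj/ (2C), coda /∅/ ok → well-formed
/wuj.jirn/ — violates constraint 3: adjacent identical consonants /jj/ → ill-formed

/wuj.jirn/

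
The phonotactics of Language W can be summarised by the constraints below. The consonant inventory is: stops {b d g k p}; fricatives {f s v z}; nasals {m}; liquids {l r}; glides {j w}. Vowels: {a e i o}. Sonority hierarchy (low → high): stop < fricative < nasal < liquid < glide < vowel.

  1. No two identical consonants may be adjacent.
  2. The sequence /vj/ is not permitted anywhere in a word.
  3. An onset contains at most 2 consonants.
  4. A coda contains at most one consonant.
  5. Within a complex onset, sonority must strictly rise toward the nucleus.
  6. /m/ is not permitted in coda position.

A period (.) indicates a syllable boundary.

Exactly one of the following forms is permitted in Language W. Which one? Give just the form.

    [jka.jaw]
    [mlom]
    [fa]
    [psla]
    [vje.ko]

[fa]

[jka.jaw] — violates constraint 5: syllable 1 onset /jk/: /j/ (glide, 5) → /k/ (stop, 1) does not rise → not permitted
[mlom] — violates constraint 6: syllable 1 coda contains /m/ → not permitted
[fa] — σ1 onset /f/, coda /∅/ ok → permitted
[psla] — violates constraint 3: syllable 1 onset /psl/ has 3 consonants (> 2) → not permitted
[vje.ko] — violates constraint 2: contains banned sequence /vj/ → not permitted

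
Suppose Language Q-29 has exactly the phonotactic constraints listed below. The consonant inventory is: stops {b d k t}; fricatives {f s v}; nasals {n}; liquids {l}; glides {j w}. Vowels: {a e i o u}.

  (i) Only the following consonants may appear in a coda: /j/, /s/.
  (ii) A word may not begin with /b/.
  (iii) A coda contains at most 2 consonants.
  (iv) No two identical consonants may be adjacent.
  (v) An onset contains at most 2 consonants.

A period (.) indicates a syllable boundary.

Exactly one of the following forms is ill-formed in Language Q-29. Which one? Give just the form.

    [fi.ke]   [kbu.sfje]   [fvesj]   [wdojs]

[kbu.sfje]

[fi.ke] — σ1 onset /f/, coda /∅/ ok; σ2 onset /k/, coda /∅/ ok → well-formed
[kbu.sfje] — violates constraint (v): syllable 2 onset /sfj/ has 3 consonants (> 2) → ill-formed
[fvesj] — σ1 onset /fv/ (2C), coda /sj/ (2C) ok → well-formed
[wdojs] — σ1 onset /wd/ (2C), coda /js/ (2C) ok → well-formed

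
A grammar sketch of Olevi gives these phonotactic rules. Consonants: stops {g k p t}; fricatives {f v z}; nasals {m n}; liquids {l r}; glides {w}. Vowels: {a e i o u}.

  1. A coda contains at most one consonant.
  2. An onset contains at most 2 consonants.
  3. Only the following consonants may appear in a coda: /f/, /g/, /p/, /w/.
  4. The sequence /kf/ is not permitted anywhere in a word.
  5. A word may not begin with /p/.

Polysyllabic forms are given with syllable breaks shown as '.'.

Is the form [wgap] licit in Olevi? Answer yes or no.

[wgap] — σ1 onset /wg/ (2C), coda /p/ ok → licit

yes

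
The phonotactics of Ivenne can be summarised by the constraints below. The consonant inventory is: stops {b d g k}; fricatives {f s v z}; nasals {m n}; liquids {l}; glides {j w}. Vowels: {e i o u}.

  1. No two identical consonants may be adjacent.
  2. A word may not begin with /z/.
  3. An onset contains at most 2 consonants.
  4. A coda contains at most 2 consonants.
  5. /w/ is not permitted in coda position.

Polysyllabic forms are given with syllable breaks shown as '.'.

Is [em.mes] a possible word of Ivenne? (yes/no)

no

[em.mes] — violates constraint 1: adjacent identical consonants /mm/ → phonotactically illegal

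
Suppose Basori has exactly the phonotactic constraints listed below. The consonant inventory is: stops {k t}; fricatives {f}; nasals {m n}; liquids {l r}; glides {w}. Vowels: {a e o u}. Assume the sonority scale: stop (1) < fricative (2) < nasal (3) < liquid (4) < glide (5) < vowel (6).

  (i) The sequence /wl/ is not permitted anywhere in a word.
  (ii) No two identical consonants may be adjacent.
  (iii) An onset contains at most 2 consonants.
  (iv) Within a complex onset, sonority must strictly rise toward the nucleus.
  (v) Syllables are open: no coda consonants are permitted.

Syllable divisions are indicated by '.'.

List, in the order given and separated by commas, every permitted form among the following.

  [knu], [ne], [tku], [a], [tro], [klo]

[knu] — σ1 onset /kn/ (1→3 rises), coda /∅/ ok → permitted
[ne] — σ1 onset /n/, coda /∅/ ok → permitted
[tku] — violates constraint (iv): syllable 1 onset /tk/: /t/ (stop, 1) → /k/ (stop, 1) does not rise → not permitted
[a] — σ1 onset /∅/, coda /∅/ ok → permitted
[tro] — σ1 onset /tr/ (1→4 rises), coda /∅/ ok → permitted
[klo] — σ1 onset /kl/ (1→4 rises), coda /∅/ ok → permitted

[knu], [ne], [a], [tro], [klo]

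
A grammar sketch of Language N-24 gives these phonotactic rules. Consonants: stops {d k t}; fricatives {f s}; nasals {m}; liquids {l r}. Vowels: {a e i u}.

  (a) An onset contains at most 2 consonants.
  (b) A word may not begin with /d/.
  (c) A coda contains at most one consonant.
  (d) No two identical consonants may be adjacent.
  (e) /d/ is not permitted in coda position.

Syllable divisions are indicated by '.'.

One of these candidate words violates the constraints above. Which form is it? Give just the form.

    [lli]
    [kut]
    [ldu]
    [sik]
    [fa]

[lli] — violates constraint (d): adjacent identical consonants /ll/ → ill-formed
[kut] — σ1 onset /k/, coda /t/ ok → well-formed
[ldu] — σ1 onset /ld/ (2C), coda /∅/ ok → well-formed
[sik] — σ1 onset /s/, coda /k/ ok → well-formed
[fa] — σ1 onset /f/, coda /∅/ ok → well-formed

[lli]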